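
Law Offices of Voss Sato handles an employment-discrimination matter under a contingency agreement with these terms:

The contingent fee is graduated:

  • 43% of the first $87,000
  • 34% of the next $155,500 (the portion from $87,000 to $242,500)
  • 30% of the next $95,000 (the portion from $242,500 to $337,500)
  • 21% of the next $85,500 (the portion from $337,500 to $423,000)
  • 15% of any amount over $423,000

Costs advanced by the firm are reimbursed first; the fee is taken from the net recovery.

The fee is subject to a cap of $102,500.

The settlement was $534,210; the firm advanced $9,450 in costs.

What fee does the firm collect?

$102,500.00

Fee base (net of costs): $534,210 − $9,450 = $524,760
First $87,000 at 43% = $37,410.00
Next $155,500 at 34% = $52,870.00
Next $95,000 at 30% = $28,500.00
Next $85,500 at 21% = $17,955.00
Remaining $101,760 at 15% = $15,264.00
Fee: $37,410.00 + $52,870.00 + $28,500.00 + $17,955.00 + $15,264.00 = $151,999.00
$151,999.00 exceeds the $102,500 cap, so the fee is capped at $102,500.00.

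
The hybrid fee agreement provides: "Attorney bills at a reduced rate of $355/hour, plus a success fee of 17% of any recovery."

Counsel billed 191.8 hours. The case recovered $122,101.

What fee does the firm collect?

$88,846.17

Hourly: 191.8 × $355 = $68,089.00
Success fee: 17% of $122,101 = $20,757.17
Total: $68,089.00 + $20,757.17 = $88,846.17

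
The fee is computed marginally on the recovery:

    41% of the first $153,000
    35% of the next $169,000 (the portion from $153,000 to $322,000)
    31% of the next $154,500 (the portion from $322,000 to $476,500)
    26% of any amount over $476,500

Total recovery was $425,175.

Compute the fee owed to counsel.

$153,864.25

First $153,000 at 41% = $62,730.00
Next $169,000 at 35% = $59,150.00
Remaining $103,175 at 31% = $31,984.25
Fee: $62,730.00 + $59,150.00 + $31,984.25 = $153,864.25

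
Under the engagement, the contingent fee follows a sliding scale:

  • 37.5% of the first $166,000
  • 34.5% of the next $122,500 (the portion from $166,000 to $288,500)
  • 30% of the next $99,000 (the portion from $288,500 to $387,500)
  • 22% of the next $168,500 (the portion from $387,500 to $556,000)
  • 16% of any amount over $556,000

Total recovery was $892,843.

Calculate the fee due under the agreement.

First $166,000 at 37.5% = $62,250.00
Next $122,500 at 34.5% = $42,262.50
Next $99,000 at 30% = $29,700.00
Next $168,500 at 22% = $37,070.00
Remaining $336,843 at 16% = $53,894.88
Fee: $62,250.00 + $42,262.50 + $29,700.00 + $37,070.00 + $53,894.88 = $225,177.38

$225,177.38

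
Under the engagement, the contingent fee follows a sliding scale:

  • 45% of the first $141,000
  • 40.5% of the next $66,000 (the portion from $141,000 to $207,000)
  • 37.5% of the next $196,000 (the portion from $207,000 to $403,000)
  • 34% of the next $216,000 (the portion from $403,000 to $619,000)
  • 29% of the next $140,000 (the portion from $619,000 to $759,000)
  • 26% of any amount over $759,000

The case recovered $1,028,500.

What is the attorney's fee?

$347,790.00

First $141,000 at 45% = $63,450.00
Next $66,000 at 40.5% = $26,730.00
Next $196,000 at 37.5% = $73,500.00
Next $216,000 at 34% = $73,440.00
Next $140,000 at 29% = $40,600.00
Remaining $269,500 at 26% = $70,070.00
Fee: $63,450.00 + $26,730.00 + $73,500.00 + $73,440.00 + $40,600.00 + $70,070.00 = $347,790.00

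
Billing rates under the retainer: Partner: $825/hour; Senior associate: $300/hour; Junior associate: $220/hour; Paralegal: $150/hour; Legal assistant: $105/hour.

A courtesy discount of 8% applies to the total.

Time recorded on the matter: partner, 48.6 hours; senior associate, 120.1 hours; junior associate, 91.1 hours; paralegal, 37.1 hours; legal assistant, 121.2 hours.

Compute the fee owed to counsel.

$105,301.36

Partner: 48.6 × $825 = $40,095.00
Senior associate: 120.1 × $300 = $36,030.00
Junior associate: 91.1 × $220 = $20,042.00
Paralegal: 37.1 × $150 = $5,565.00
Legal assistant: 121.2 × $105 = $12,726.00
Subtotal: $114,458.00
Less 8% discount: −$9,156.64
Total: $114,458.00 − $9,156.64 = $105,301.36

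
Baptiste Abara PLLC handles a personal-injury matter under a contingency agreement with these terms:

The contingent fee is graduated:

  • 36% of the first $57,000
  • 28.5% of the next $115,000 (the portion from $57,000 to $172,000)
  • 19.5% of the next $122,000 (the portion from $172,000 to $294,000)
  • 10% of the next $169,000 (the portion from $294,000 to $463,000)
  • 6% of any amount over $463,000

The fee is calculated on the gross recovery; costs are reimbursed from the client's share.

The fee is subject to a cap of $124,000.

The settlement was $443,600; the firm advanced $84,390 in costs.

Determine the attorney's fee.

Fee base is the gross recovery, $443,600; costs are reimbursed separately.
First $57,000 at 36% = $20,520.00
Next $115,000 at 28.5% = $32,775.00
Next $122,000 at 19.5% = $23,790.00
Remaining $149,600 at 10% = $14,960.00
Fee: $20,520.00 + $32,775.00 + $23,790.00 + $14,960.00 = $92,045.00
$92,045.00 is under the $124,000 cap.

$92,045.00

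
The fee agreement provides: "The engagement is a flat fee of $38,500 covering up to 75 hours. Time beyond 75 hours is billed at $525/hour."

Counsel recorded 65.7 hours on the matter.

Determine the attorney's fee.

$38,500.00

65.7 hours is within the 75-hour scope; only the flat fee applies.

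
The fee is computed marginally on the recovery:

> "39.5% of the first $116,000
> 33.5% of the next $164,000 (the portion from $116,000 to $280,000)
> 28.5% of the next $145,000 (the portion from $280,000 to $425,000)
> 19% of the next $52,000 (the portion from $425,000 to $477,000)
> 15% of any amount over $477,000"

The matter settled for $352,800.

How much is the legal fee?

First $116,000 at 39.5% = $45,820.00
Next $164,000 at 33.5% = $54,940.00
Remaining $72,800 at 28.5% = $20,748.00
Fee: $45,820.00 + $54,940.00 + $20,748.00 = $121,508.00

$121,508.00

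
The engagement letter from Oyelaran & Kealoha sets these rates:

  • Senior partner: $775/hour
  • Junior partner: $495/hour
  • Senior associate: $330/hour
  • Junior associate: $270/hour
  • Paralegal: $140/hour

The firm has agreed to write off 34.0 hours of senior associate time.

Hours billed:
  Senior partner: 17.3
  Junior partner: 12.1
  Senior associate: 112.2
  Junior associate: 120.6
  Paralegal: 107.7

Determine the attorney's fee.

$92,843.00

Senior partner: 17.3 × $775 = $13,407.50
Junior partner: 12.1 × $495 = $5,989.50
Senior associate: 112.2 × $330 = $37,026.00
Junior associate: 120.6 × $270 = $32,562.00
Paralegal: 107.7 × $140 = $15,078.00
Subtotal: $104,063.00
Write-off: 34.0 × $330 = $11,220.00
Total: $104,063.00 − $11,220.00 = $92,843.00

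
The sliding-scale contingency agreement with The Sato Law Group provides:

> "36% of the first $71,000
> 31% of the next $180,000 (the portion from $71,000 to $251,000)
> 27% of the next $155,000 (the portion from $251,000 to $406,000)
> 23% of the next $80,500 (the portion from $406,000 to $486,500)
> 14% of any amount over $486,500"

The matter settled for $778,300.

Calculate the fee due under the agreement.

First $71,000 at 36% = $25,560.00
Next $180,000 at 31% = $55,800.00
Next $155,000 at 27% = $41,850.00
Next $80,500 at 23% = $18,515.00
Remaining $291,800 at 14% = $40,852.00
Fee: $25,560.00 + $55,800.00 + $41,850.00 + $18,515.00 + $40,852.00 = $182,577.00

$182,577.00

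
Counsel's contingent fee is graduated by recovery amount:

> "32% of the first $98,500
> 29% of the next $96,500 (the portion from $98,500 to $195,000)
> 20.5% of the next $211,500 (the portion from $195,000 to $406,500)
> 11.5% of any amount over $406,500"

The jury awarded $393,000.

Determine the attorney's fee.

First $98,500 at 32% = $31,520.00
Next $96,500 at 29% = $27,985.00
Remaining $198,000 at 20.5% = $40,590.00
Fee: $31,520.00 + $27,985.00 + $40,590.00 = $100,095.00

$100,095.00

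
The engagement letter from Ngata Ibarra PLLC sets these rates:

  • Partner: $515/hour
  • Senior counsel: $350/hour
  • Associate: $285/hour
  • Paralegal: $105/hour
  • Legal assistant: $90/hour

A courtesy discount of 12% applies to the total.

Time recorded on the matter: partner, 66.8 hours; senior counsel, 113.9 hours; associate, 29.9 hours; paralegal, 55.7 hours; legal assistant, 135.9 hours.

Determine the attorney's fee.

Partner: 66.8 × $515 = $34,402.00
Senior counsel: 113.9 × $350 = $39,865.00
Associate: 29.9 × $285 = $8,521.50
Paralegal: 55.7 × $105 = $5,848.50
Legal assistant: 135.9 × $90 = $12,231.00
Subtotal: $100,868.00
Less 12% discount: −$12,104.16
Total: $100,868.00 − $12,104.16 = $88,763.84

$88,763.84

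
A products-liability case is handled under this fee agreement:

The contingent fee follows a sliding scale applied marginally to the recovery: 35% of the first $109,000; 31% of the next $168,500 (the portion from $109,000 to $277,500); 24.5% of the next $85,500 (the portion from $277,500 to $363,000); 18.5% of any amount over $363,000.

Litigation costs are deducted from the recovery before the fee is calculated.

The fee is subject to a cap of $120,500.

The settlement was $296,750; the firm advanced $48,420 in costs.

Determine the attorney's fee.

Fee base (net of costs): $296,750 − $48,420 = $248,330
First $109,000 at 35% = $38,150.00
Remaining $139,330 at 31% = $43,192.30
Fee: $38,150.00 + $43,192.30 = $81,342.30
$81,342.30 is under the $120,500 cap.

$81,342.30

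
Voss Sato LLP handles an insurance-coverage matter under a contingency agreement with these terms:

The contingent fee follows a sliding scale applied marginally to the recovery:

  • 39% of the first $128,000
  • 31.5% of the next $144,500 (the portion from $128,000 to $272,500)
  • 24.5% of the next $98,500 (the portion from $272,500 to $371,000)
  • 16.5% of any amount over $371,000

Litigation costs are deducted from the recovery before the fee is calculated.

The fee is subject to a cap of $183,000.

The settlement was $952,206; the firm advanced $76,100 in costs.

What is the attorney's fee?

$183,000.00

Fee base (net of costs): $952,206 − $76,100 = $876,106
First $128,000 at 39% = $49,920.00
Next $144,500 at 31.5% = $45,517.50
Next $98,500 at 24.5% = $24,132.50
Remaining $505,106 at 16.5% = $83,342.49
Fee: $49,920.00 + $45,517.50 + $24,132.50 + $83,342.49 = $202,912.49
$202,912.49 exceeds the $183,000 cap, so the fee is capped at $183,000.00.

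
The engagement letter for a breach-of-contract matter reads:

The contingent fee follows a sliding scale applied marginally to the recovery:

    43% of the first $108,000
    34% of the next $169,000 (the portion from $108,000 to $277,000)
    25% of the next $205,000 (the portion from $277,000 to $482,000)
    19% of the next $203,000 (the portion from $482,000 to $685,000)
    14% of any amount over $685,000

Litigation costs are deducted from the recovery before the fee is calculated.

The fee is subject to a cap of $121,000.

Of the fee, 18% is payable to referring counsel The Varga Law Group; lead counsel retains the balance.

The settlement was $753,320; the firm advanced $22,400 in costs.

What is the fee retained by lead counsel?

$99,220.00

Fee base (net of costs): $753,320 − $22,400 = $730,920
First $108,000 at 43% = $46,440.00
Next $169,000 at 34% = $57,460.00
Next $205,000 at 25% = $51,250.00
Next $203,000 at 19% = $38,570.00
Remaining $45,920 at 14% = $6,428.80
Fee: $46,440.00 + $57,460.00 + $51,250.00 + $38,570.00 + $6,428.80 = $200,148.80
$200,148.80 exceeds the $121,000 cap, so the fee is capped at $121,000.00.
Referral share: 18% of $121,000.00 = $21,780.00; lead counsel retains $121,000.00 − $21,780.00 = $99,220.00.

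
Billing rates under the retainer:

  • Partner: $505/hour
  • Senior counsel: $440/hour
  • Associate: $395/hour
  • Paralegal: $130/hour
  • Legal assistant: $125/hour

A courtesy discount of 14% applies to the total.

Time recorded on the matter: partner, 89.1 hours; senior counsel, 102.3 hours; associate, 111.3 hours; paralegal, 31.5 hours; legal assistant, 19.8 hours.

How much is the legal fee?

Partner: 89.1 × $505 = $44,995.50
Senior counsel: 102.3 × $440 = $45,012.00
Associate: 111.3 × $395 = $43,963.50
Paralegal: 31.5 × $130 = $4,095.00
Legal assistant: 19.8 × $125 = $2,475.00
Subtotal: $140,541.00
Less 14% discount: −$19,675.74
Total: $140,541.00 − $19,675.74 = $120,865.26

$120,865.26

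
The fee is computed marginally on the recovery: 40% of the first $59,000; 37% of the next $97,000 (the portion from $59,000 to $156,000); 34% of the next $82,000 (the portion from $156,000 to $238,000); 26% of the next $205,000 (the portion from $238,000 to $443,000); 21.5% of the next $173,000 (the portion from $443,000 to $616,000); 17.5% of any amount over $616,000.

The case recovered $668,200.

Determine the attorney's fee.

First $59,000 at 40% = $23,600.00
Next $97,000 at 37% = $35,890.00
Next $82,000 at 34% = $27,880.00
Next $205,000 at 26% = $53,300.00
Next $173,000 at 21.5% = $37,195.00
Remaining $52,200 at 17.5% = $9,135.00
Fee: $23,600.00 + $35,890.00 + $27,880.00 + $53,300.00 + $37,195.00 + $9,135.00 = $187,000.00

$187,000.00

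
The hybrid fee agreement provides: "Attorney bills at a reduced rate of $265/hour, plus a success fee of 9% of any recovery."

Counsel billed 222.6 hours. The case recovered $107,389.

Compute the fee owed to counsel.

$68,654.01

Hourly: 222.6 × $265 = $58,989.00
Success fee: 9% of $107,389 = $9,665.01
Total: $58,989.00 + $9,665.01 = $68,654.01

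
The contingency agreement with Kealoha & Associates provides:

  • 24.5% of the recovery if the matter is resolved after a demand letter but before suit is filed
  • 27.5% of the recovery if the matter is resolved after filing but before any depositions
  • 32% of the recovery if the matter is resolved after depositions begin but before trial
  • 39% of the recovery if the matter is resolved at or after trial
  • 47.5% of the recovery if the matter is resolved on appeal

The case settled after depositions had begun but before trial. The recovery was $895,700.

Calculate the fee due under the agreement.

The matter settled after depositions had begun but before trial, so the 32% rate applies.
$895,700 × 32% = $286,624.00

$286,624.00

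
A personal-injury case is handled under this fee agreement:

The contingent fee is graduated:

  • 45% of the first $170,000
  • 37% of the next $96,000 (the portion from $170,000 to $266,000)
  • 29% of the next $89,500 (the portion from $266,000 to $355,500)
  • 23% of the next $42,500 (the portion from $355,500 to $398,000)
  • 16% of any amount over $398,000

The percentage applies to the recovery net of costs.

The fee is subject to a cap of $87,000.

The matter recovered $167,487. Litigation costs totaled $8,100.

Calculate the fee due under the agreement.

Fee base (net of costs): $167,487 − $8,100 = $159,387
First $159,387 at 45% = $71,724.15
$71,724.15 is under the $87,000 cap.

$71,724.15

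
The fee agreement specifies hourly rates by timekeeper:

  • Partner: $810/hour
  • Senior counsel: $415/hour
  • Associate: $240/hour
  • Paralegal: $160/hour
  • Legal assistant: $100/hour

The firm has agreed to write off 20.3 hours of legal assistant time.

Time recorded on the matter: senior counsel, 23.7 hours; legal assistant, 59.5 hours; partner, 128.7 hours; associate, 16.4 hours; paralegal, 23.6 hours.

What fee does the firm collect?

$125,714.50

Partner: 128.7 × $810 = $104,247.00
Senior counsel: 23.7 × $415 = $9,835.50
Associate: 16.4 × $240 = $3,936.00
Paralegal: 23.6 × $160 = $3,776.00
Legal assistant: 59.5 × $100 = $5,950.00
Subtotal: $127,744.50
Write-off: 20.3 × $100 = $2,030.00
Total: $127,744.50 − $2,030.00 = $125,714.50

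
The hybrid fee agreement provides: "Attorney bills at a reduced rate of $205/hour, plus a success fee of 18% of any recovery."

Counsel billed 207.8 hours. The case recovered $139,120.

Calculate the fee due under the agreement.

$67,640.60

Hourly: 207.8 × $205 = $42,599.00
Success fee: 18% of $139,120 = $25,041.60
Total: $42,599.00 + $25,041.60 = $67,640.60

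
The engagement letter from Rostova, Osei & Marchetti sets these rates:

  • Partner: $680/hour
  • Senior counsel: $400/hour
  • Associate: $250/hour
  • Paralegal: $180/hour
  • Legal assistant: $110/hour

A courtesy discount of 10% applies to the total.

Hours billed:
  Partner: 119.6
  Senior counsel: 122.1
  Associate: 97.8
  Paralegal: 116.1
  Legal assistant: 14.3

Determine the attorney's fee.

$159,380.10

Partner: 119.6 × $680 = $81,328.00
Senior counsel: 122.1 × $400 = $48,840.00
Associate: 97.8 × $250 = $24,450.00
Paralegal: 116.1 × $180 = $20,898.00
Legal assistant: 14.3 × $110 = $1,573.00
Subtotal: $177,089.00
Less 10% discount: −$17,708.90
Total: $177,089.00 − $17,708.90 = $159,380.10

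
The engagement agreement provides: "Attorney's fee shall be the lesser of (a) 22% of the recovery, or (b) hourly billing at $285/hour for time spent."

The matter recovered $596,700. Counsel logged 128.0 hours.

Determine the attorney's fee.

$36,480.00

(a) 22% of $596,700 = $131,274.00
(b) 128.0 × $285 = $36,480.00
The lesser is (b): $36,480.00.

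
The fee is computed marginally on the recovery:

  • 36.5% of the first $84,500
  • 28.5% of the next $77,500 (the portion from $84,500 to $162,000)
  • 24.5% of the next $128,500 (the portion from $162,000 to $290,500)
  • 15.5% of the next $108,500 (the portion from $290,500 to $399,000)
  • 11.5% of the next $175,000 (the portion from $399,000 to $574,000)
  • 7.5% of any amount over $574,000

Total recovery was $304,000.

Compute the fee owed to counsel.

First $84,500 at 36.5% = $30,842.50
Next $77,500 at 28.5% = $22,087.50
Next $128,500 at 24.5% = $31,482.50
Remaining $13,500 at 15.5% = $2,092.50
Fee: $30,842.50 + $22,087.50 + $31,482.50 + $2,092.50 = $86,505.00

$86,505.00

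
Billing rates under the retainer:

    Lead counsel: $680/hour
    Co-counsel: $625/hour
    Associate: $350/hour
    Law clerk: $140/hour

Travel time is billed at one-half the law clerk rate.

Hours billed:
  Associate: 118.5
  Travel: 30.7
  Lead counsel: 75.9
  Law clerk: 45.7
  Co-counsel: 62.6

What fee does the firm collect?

Lead counsel: 75.9 × $680 = $51,612.00
Co-counsel: 62.6 × $625 = $39,125.00
Associate: 118.5 × $350 = $41,475.00
Law clerk: 45.7 × $140 = $6,398.00
Subtotal: $51,612.00 + $39,125.00 + $41,475.00 + $6,398.00 = $138,610.00
Travel: 30.7 × ($140 ÷ 2) = 30.7 × $70.00 = $2,149.00
Total: $138,610.00 + $2,149.00 = $140,759.00

$140,759.00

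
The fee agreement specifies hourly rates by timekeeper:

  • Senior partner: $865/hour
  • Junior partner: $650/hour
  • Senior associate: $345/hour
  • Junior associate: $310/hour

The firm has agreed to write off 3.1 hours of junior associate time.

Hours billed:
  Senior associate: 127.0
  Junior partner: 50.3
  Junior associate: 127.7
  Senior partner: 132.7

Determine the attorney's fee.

Senior partner: 132.7 × $865 = $114,785.50
Junior partner: 50.3 × $650 = $32,695.00
Senior associate: 127.0 × $345 = $43,815.00
Junior associate: 127.7 × $310 = $39,587.00
Subtotal: $230,882.50
Write-off: 3.1 × $310 = $961.00
Total: $230,882.50 − $961.00 = $229,921.50

$229,921.50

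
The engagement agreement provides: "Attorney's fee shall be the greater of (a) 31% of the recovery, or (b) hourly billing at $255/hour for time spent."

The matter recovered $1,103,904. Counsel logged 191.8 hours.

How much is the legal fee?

(a) 31% of $1,103,904 = $342,210.24
(b) 191.8 × $255 = $48,909.00
The greater is (a): $342,210.24.

$342,210.24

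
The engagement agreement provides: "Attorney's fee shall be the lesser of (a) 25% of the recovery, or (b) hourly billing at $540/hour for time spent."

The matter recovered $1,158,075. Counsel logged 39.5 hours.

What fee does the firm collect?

$21,330.00

(a) 25% of $1,158,075 = $289,518.75
(b) 39.5 × $540 = $21,330.00
The lesser is (b): $21,330.00.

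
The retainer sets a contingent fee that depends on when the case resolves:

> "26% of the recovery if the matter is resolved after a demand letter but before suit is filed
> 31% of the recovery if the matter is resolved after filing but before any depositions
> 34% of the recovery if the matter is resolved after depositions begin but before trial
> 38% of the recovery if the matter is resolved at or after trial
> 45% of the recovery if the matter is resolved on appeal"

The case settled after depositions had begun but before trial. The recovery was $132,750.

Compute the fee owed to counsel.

The matter settled after depositions had begun but before trial, so the 34% rate applies.
$132,750 × 34% = $45,135.00

$45,135.00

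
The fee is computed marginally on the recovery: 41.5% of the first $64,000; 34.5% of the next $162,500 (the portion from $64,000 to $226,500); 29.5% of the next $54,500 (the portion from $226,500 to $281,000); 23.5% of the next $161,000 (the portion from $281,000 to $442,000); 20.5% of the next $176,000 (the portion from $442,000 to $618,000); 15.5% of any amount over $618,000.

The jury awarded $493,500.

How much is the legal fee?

$147,092.50

First $64,000 at 41.5% = $26,560.00
Next $162,500 at 34.5% = $56,062.50
Next $54,500 at 29.5% = $16,077.50
Next $161,000 at 23.5% = $37,835.00
Remaining $51,500 at 20.5% = $10,557.50
Fee: $26,560.00 + $56,062.50 + $16,077.50 + $37,835.00 + $10,557.50 = $147,092.50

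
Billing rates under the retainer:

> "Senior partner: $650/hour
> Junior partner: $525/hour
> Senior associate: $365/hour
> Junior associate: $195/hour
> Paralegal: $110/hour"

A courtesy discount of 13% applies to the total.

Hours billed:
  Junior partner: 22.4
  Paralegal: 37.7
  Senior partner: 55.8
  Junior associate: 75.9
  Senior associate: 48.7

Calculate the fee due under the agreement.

$73,735.11

Senior partner: 55.8 × $650 = $36,270.00
Junior partner: 22.4 × $525 = $11,760.00
Senior associate: 48.7 × $365 = $17,775.50
Junior associate: 75.9 × $195 = $14,800.50
Paralegal: 37.7 × $110 = $4,147.00
Subtotal: $84,753.00
Less 13% discount: −$11,017.89
Total: $84,753.00 − $11,017.89 = $73,735.11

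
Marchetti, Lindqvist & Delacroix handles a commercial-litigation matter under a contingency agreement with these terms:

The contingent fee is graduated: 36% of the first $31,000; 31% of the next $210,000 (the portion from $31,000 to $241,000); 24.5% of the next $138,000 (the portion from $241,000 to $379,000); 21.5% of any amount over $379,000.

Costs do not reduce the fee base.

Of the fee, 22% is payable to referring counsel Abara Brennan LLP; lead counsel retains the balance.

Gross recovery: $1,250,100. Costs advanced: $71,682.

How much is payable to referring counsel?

$65,418.43

Fee base is the gross recovery, $1,250,100; costs are reimbursed separately.
First $31,000 at 36% = $11,160.00
Next $210,000 at 31% = $65,100.00
Next $138,000 at 24.5% = $33,810.00
Remaining $871,100 at 21.5% = $187,286.50
Fee: $11,160.00 + $65,100.00 + $33,810.00 + $187,286.50 = $297,356.50
Referral share: 22% of $297,356.50 = $65,418.43; lead counsel retains $297,356.50 − $65,418.43 = $231,938.07.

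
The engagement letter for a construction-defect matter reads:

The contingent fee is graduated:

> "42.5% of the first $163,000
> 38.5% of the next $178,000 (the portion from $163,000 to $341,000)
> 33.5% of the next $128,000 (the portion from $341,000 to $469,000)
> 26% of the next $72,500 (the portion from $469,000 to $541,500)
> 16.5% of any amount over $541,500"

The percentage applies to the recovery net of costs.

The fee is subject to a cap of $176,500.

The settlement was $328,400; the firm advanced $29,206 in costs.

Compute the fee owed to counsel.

Fee base (net of costs): $328,400 − $29,206 = $299,194
First $163,000 at 42.5% = $69,275.00
Remaining $136,194 at 38.5% = $52,434.69
Fee: $69,275.00 + $52,434.69 = $121,709.69
$121,709.69 is under the $176,500 cap.

$121,709.69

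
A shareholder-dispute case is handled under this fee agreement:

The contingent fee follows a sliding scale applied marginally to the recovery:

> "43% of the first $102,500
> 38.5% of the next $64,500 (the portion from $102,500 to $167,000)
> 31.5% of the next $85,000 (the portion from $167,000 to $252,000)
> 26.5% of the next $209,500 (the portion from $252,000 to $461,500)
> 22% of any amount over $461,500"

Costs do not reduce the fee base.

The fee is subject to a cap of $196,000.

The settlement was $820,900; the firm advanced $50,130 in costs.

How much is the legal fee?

$196,000.00

Fee base is the gross recovery, $820,900; costs are reimbursed separately.
First $102,500 at 43% = $44,075.00
Next $64,500 at 38.5% = $24,832.50
Next $85,000 at 31.5% = $26,775.00
Next $209,500 at 26.5% = $55,517.50
Remaining $359,400 at 22% = $79,068.00
Fee: $44,075.00 + $24,832.50 + $26,775.00 + $55,517.50 + $79,068.00 = $230,268.00
$230,268.00 exceeds the $196,000 cap, so the fee is capped at $196,000.00.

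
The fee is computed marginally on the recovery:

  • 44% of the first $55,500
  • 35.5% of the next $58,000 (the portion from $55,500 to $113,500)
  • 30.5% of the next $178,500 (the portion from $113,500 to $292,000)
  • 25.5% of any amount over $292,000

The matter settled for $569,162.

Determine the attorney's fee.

$170,128.81

First $55,500 at 44% = $24,420.00
Next $58,000 at 35.5% = $20,590.00
Next $178,500 at 30.5% = $54,442.50
Remaining $277,162 at 25.5% = $70,676.31
Fee: $24,420.00 + $20,590.00 + $54,442.50 + $70,676.31 = $170,128.81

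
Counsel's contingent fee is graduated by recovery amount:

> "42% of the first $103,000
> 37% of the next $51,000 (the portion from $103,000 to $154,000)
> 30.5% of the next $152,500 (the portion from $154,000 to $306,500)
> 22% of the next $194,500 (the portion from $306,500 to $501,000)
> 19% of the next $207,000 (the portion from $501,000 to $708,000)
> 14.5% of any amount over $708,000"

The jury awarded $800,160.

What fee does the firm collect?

$204,125.70

First $103,000 at 42% = $43,260.00
Next $51,000 at 37% = $18,870.00
Next $152,500 at 30.5% = $46,512.50
Next $194,500 at 22% = $42,790.00
Next $207,000 at 19% = $39,330.00
Remaining $92,160 at 14.5% = $13,363.20
Fee: $43,260.00 + $18,870.00 + $46,512.50 + $42,790.00 + $39,330.00 + $13,363.20 = $204,125.70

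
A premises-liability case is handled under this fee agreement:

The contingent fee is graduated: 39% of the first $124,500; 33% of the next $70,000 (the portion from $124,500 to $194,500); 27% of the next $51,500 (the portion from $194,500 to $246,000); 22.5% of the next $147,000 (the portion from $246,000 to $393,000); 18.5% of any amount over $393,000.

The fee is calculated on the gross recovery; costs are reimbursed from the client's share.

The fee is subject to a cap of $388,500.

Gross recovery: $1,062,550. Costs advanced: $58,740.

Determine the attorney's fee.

Fee base is the gross recovery, $1,062,550; costs are reimbursed separately.
First $124,500 at 39% = $48,555.00
Next $70,000 at 33% = $23,100.00
Next $51,500 at 27% = $13,905.00
Next $147,000 at 22.5% = $33,075.00
Remaining $669,550 at 18.5% = $123,866.75
Fee: $48,555.00 + $23,100.00 + $13,905.00 + $33,075.00 + $123,866.75 = $242,501.75
$242,501.75 is under the $388,500 cap.

$242,501.75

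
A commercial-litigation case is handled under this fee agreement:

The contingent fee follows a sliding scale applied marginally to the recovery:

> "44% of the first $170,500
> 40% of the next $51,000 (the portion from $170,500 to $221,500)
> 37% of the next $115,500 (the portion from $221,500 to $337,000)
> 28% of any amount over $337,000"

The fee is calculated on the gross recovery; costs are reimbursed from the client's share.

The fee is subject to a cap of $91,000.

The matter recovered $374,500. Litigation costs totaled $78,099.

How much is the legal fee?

Fee base is the gross recovery, $374,500; costs are reimbursed separately.
First $170,500 at 44% = $75,020.00
Next $51,000 at 40% = $20,400.00
Next $115,500 at 37% = $42,735.00
Remaining $37,500 at 28% = $10,500.00
Fee: $75,020.00 + $20,400.00 + $42,735.00 + $10,500.00 = $148,655.00
$148,655.00 exceeds the $91,000 cap, so the fee is capped at $91,000.00.

$91,000.00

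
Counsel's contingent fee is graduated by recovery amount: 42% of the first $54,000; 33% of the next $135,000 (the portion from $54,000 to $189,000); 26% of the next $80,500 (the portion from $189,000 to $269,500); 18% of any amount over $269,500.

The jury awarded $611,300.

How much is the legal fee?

First $54,000 at 42% = $22,680.00
Next $135,000 at 33% = $44,550.00
Next $80,500 at 26% = $20,930.00
Remaining $341,800 at 18% = $61,524.00
Fee: $22,680.00 + $44,550.00 + $20,930.00 + $61,524.00 = $149,684.00

$149,684.00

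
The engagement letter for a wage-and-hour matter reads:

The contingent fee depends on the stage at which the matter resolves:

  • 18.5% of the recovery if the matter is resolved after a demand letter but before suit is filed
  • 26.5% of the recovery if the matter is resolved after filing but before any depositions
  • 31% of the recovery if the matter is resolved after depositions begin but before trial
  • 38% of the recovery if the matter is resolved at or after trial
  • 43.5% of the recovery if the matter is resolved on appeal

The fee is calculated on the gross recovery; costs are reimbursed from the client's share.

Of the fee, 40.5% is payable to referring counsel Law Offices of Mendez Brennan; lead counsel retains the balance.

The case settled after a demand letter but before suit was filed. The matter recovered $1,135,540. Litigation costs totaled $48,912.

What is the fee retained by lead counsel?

Fee base is the gross recovery, $1,135,540; costs are reimbursed separately.
The matter settled after a demand letter but before suit was filed, so the 18.5% rate applies.
$1,135,540 × 18.5% = $210,074.90
Referral share: 40.5% of $210,074.90 = $85,080.33; lead counsel retains $210,074.90 − $85,080.33 = $124,994.57.

$124,994.57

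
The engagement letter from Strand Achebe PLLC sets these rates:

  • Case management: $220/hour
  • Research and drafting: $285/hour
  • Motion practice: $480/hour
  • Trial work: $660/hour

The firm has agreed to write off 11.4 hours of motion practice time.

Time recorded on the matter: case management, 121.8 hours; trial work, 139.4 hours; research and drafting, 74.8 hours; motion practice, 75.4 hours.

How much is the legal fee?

$170,838.00

Case management: 121.8 × $220 = $26,796.00
Research and drafting: 74.8 × $285 = $21,318.00
Motion practice: 75.4 × $480 = $36,192.00
Trial work: 139.4 × $660 = $92,004.00
Subtotal: $176,310.00
Write-off: 11.4 × $480 = $5,472.00
Total: $176,310.00 − $5,472.00 = $170,838.00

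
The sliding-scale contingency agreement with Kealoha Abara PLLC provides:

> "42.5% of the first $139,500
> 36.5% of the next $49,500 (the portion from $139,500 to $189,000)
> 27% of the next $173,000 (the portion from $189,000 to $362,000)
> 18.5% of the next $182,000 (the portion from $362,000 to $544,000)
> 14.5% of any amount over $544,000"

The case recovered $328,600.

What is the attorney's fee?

First $139,500 at 42.5% = $59,287.50
Next $49,500 at 36.5% = $18,067.50
Remaining $139,600 at 27% = $37,692.00
Fee: $59,287.50 + $18,067.50 + $37,692.00 = $115,047.00

$115,047.00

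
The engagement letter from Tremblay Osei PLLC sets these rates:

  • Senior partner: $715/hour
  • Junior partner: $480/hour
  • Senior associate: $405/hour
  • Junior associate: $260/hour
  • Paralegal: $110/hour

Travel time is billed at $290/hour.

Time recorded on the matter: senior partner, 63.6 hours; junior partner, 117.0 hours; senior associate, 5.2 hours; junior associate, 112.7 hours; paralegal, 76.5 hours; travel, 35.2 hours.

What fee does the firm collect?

Senior partner: 63.6 × $715 = $45,474.00
Junior partner: 117.0 × $480 = $56,160.00
Senior associate: 5.2 × $405 = $2,106.00
Junior associate: 112.7 × $260 = $29,302.00
Paralegal: 76.5 × $110 = $8,415.00
Subtotal: $45,474.00 + $56,160.00 + $2,106.00 + $29,302.00 + $8,415.00 = $141,457.00
Travel: 35.2 × $290 = $10,208.00
Total: $141,457.00 + $10,208.00 = $151,665.00

$151,665.00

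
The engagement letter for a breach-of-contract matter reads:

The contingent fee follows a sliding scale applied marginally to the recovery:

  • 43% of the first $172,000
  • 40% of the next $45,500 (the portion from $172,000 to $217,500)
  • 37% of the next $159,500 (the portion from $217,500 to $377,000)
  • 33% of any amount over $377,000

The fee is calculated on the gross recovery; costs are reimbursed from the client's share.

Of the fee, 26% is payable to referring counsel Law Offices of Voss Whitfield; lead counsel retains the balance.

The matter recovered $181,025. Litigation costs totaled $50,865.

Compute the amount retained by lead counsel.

$57,401.80

Fee base is the gross recovery, $181,025; costs are reimbursed separately.
First $172,000 at 43% = $73,960.00
Remaining $9,025 at 40% = $3,610.00
Fee: $73,960.00 + $3,610.00 = $77,570.00
Referral share: 26% of $77,570.00 = $20,168.20; lead counsel retains $77,570.00 − $20,168.20 = $57,401.80.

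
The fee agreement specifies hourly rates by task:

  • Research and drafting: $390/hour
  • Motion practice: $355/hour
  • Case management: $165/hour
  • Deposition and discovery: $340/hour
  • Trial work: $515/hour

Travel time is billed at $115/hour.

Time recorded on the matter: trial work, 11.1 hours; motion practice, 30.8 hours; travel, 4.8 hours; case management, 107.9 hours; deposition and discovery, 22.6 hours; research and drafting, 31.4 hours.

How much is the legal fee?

Research and drafting: 31.4 × $390 = $12,246.00
Motion practice: 30.8 × $355 = $10,934.00
Case management: 107.9 × $165 = $17,803.50
Deposition and discovery: 22.6 × $340 = $7,684.00
Trial work: 11.1 × $515 = $5,716.50
Subtotal: $12,246.00 + $10,934.00 + $17,803.50 + $7,684.00 + $5,716.50 = $54,384.00
Travel: 4.8 × $115 = $552.00
Total: $54,384.00 + $552.00 = $54,936.00

$54,936.00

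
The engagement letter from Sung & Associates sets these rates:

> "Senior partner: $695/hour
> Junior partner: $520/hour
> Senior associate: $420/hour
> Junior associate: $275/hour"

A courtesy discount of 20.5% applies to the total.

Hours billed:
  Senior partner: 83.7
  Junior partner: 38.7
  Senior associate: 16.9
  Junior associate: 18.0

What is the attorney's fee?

$71,823.08

Senior partner: 83.7 × $695 = $58,171.50
Junior partner: 38.7 × $520 = $20,124.00
Senior associate: 16.9 × $420 = $7,098.00
Junior associate: 18.0 × $275 = $4,950.00
Subtotal: $90,343.50
Less 20.5% discount: −$18,520.42
Total: $90,343.50 − $18,520.42 = $71,823.08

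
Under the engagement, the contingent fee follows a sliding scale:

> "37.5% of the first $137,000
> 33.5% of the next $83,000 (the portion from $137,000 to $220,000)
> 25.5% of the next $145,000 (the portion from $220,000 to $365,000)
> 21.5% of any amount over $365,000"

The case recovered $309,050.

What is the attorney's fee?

$101,887.75

First $137,000 at 37.5% = $51,375.00
Next $83,000 at 33.5% = $27,805.00
Remaining $89,050 at 25.5% = $22,707.75
Fee: $51,375.00 + $27,805.00 + $22,707.75 = $101,887.75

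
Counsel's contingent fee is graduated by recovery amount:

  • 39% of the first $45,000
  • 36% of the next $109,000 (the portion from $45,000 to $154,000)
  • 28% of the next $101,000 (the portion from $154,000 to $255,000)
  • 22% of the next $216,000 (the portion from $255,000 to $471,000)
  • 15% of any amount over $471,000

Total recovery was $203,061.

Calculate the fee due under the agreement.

$70,527.08

First $45,000 at 39% = $17,550.00
Next $109,000 at 36% = $39,240.00
Remaining $49,061 at 28% = $13,737.08
Fee: $17,550.00 + $39,240.00 + $13,737.08 = $70,527.08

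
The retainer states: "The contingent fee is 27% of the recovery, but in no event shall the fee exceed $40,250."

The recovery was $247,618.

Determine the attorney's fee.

27% of $247,618 = $66,856.86
That exceeds the $40,250 cap, so the fee is capped at $40,250.

$40,250.00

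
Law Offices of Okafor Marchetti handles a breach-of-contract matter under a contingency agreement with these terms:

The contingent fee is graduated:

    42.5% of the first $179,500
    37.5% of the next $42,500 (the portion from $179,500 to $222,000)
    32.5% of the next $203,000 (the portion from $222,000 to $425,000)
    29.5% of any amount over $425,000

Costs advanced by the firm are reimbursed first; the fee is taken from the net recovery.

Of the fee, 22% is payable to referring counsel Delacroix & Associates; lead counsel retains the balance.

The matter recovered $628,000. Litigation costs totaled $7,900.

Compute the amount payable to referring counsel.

$47,465.99

Fee base (net of costs): $628,000 − $7,900 = $620,100
First $179,500 at 42.5% = $76,287.50
Next $42,500 at 37.5% = $15,937.50
Next $203,000 at 32.5% = $65,975.00
Remaining $195,100 at 29.5% = $57,554.50
Fee: $76,287.50 + $15,937.50 + $65,975.00 + $57,554.50 = $215,754.50
Referral share: 22% of $215,754.50 = $47,465.99; lead counsel retains $215,754.50 − $47,465.99 = $168,288.51.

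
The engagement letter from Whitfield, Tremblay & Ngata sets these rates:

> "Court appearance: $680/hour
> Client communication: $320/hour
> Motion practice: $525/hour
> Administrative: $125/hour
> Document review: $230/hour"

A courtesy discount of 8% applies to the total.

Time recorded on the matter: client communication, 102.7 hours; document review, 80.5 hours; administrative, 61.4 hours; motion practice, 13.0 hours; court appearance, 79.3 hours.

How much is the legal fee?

Court appearance: 79.3 × $680 = $53,924.00
Client communication: 102.7 × $320 = $32,864.00
Motion practice: 13.0 × $525 = $6,825.00
Administrative: 61.4 × $125 = $7,675.00
Document review: 80.5 × $230 = $18,515.00
Subtotal: $119,803.00
Less 8% discount: −$9,584.24
Total: $119,803.00 − $9,584.24 = $110,218.76

$110,218.76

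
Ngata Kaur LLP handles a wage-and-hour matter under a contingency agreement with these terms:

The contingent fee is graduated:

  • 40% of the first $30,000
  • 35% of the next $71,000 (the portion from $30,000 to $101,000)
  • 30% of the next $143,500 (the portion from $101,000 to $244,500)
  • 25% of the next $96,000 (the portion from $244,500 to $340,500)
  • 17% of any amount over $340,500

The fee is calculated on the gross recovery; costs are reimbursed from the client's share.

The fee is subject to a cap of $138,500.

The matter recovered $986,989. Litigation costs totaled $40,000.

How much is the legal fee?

Fee base is the gross recovery, $986,989; costs are reimbursed separately.
First $30,000 at 40% = $12,000.00
Next $71,000 at 35% = $24,850.00
Next $143,500 at 30% = $43,050.00
Next $96,000 at 25% = $24,000.00
Remaining $646,489 at 17% = $109,903.13
Fee: $12,000.00 + $24,850.00 + $43,050.00 + $24,000.00 + $109,903.13 = $213,803.13
$213,803.13 exceeds the $138,500 cap, so the fee is capped at $138,500.00.

$138,500.00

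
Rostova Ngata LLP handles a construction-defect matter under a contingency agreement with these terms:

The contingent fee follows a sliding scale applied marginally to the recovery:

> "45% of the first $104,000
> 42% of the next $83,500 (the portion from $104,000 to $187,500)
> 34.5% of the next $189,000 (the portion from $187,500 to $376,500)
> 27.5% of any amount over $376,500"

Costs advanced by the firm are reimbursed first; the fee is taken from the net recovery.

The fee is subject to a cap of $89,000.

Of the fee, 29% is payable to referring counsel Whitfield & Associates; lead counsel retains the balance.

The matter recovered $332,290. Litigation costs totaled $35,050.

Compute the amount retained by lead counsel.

Fee base (net of costs): $332,290 − $35,050 = $297,240
First $104,000 at 45% = $46,800.00
Next $83,500 at 42% = $35,070.00
Remaining $109,740 at 34.5% = $37,860.30
Fee: $46,800.00 + $35,070.00 + $37,860.30 = $119,730.30
$119,730.30 exceeds the $89,000 cap, so the fee is capped at $89,000.00.
Referral share: 29% of $89,000.00 = $25,810.00; lead counsel retains $89,000.00 − $25,810.00 = $63,190.00.

$63,190.00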